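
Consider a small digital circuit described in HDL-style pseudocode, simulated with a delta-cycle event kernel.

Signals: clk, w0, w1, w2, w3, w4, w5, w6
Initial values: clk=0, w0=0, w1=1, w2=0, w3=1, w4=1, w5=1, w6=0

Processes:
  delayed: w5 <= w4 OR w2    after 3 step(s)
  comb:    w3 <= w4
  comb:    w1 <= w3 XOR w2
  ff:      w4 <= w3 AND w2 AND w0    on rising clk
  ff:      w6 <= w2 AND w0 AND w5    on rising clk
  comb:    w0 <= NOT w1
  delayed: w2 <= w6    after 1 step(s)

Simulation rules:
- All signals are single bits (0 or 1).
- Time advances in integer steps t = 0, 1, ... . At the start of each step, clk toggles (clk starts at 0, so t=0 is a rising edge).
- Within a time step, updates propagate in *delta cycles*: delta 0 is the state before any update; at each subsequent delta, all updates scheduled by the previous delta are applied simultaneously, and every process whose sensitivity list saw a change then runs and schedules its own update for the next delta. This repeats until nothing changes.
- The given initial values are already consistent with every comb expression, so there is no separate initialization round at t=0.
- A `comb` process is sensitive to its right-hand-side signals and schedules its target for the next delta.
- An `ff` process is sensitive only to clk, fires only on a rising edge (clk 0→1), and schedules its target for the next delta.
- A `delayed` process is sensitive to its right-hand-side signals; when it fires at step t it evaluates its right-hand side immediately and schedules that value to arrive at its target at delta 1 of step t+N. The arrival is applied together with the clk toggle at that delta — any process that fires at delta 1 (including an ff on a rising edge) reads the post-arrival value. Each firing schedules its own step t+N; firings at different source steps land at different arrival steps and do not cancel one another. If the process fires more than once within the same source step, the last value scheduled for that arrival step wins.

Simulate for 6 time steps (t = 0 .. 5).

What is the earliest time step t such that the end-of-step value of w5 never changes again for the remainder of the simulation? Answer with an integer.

3

t=0 Δ0: w5=1 w3=1 w1=1 w6=0 clk=0 w4=1 w0=0 w2=0
  Δ1: clk:0→1
  Δ2: w4:1→0
  Δ3: w3:1→0
  Δ4: w1:1→0
  Δ5: w0:0→1
  (5Δ to stable)
t=1 Δ0: w5=1 w3=0 w1=0 w6=0 clk=1 w4=0 w0=1 w2=0
  Δ1: clk:1→0
  (1Δ to stable)
t=2 Δ0: w5=1 w3=0 w1=0 w6=0 clk=0 w4=0 w0=1 w2=0
  Δ1: clk:0→1
  (1Δ to stable)
t=3 Δ0: w5=1 w3=0 w1=0 w6=0 clk=1 w4=0 w0=1 w2=0
  Δ1: w5:1→0, clk:1→0
  (1Δ to stable)
t=4 Δ0: w5=0 w3=0 w1=0 w6=0 clk=0 w4=0 w0=1 w2=0
  Δ1: clk:0→1
  (1Δ to stable)
t=5 Δ0: w5=0 w3=0 w1=0 w6=0 clk=1 w4=0 w0=1 w2=0
  Δ1: clk:1→0
  (1Δ to stable)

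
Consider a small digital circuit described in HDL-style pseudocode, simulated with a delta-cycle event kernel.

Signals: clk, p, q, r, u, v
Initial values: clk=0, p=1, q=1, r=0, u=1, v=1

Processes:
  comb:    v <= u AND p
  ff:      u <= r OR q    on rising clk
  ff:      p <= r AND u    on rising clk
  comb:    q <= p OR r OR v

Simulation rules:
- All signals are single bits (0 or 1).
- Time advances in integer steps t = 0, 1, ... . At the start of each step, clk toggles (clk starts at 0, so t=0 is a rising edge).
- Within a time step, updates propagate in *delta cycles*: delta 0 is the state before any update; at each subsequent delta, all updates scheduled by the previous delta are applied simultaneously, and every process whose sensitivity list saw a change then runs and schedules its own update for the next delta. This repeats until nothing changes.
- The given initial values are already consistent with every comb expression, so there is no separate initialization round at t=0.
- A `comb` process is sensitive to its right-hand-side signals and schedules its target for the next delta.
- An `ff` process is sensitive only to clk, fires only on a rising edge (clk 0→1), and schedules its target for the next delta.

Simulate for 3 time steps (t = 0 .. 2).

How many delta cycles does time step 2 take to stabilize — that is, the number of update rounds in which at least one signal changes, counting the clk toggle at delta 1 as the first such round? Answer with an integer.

2

t=0 Δ0: clk=0 q=1 p=1 r=0 v=1 u=1
  Δ1: clk:0→1
  Δ2: p:1→0
  Δ3: v:1→0
  Δ4: q:1→0
  (4Δ to stable)
t=1 Δ0: clk=1 q=0 p=0 r=0 v=0 u=1
  Δ1: clk:1→0
  (1Δ to stable)
t=2 Δ0: clk=0 q=0 p=0 r=0 v=0 u=1
  Δ1: clk:0→1
  Δ2: u:1→0
  (2Δ to stable)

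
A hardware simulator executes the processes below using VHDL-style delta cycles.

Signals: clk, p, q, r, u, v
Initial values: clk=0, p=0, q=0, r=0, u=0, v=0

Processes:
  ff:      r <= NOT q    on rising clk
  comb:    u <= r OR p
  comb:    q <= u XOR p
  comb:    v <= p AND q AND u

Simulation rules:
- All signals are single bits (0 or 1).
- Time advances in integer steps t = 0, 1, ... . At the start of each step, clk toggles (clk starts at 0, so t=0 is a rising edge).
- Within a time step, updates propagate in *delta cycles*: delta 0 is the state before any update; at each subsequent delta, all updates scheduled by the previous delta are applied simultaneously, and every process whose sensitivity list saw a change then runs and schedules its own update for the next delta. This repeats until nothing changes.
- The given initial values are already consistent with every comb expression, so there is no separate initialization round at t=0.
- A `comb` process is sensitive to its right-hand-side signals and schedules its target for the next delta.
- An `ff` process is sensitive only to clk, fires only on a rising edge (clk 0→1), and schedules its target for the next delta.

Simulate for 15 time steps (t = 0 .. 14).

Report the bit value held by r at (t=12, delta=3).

[bits: r,clk,v,p,u,q]
t=0: Δ0=000000 Δ1=010000 Δ2=110000 Δ3=110010 Δ4=110011 | 4Δ
t=1: Δ0=110011 Δ1=100011 | 1Δ
t=2: Δ0=100011 Δ1=110011 Δ2=010011 Δ3=010001 Δ4=010000 | 4Δ
t=3: Δ0=010000 Δ1=000000 | 1Δ
t=4: Δ0=000000 Δ1=010000 Δ2=110000 Δ3=110010 Δ4=110011 | 4Δ
t=5: Δ0=110011 Δ1=100011 | 1Δ
t=6: Δ0=100011 Δ1=110011 Δ2=010011 Δ3=010001 Δ4=010000 | 4Δ
t=7: Δ0=010000 Δ1=000000 | 1Δ
t=8: Δ0=000000 Δ1=010000 Δ2=110000 Δ3=110010 Δ4=110011 | 4Δ
t=9: Δ0=110011 Δ1=100011 | 1Δ
t=10: Δ0=100011 Δ1=110011 Δ2=010011 Δ3=010001 Δ4=010000 | 4Δ
t=11: Δ0=010000 Δ1=000000 | 1Δ
t=12: Δ0=000000 Δ1=010000 Δ2=110000 Δ3=110010 Δ4=110011 | 4Δ
t=13: Δ0=110011 Δ1=100011 | 1Δ
t=14: Δ0=100011 Δ1=110011 Δ2=010011 Δ3=010001 Δ4=010000 | 4Δ

1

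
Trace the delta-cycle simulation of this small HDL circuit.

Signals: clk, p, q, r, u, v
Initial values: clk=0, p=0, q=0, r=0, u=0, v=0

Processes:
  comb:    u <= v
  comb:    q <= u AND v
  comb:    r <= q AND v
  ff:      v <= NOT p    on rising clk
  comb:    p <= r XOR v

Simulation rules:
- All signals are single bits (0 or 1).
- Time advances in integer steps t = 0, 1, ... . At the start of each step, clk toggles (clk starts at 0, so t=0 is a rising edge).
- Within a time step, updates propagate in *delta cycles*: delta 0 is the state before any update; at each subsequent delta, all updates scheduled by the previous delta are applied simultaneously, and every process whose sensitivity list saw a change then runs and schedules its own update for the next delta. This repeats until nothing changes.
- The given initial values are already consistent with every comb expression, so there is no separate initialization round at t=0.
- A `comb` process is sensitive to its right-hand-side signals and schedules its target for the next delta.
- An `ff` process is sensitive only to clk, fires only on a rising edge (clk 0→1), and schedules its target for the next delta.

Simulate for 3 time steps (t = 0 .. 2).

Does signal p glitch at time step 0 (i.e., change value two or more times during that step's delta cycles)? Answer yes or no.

t0.Δ0 clk=0 p=0 v=0 u=0 q=0 r=0
t0.Δ1 clk=1 p=0 v=0 u=0 q=0 r=0
t0.Δ2 clk=1 p=0 v=1 u=0 q=0 r=0
t0.Δ3 clk=1 p=1 v=1 u=1 q=0 r=0
t0.Δ4 clk=1 p=1 v=1 u=1 q=1 r=0
t0.Δ5 clk=1 p=1 v=1 u=1 q=1 r=1
t0.Δ6 clk=1 p=0 v=1 u=1 q=1 r=1
t1.Δ0 clk=1 p=0 v=1 u=1 q=1 r=1
t1.Δ1 clk=0 p=0 v=1 u=1 q=1 r=1
t2.Δ0 clk=0 p=0 v=1 u=1 q=1 r=1
t2.Δ1 clk=1 p=0 v=1 u=1 q=1 r=1

yes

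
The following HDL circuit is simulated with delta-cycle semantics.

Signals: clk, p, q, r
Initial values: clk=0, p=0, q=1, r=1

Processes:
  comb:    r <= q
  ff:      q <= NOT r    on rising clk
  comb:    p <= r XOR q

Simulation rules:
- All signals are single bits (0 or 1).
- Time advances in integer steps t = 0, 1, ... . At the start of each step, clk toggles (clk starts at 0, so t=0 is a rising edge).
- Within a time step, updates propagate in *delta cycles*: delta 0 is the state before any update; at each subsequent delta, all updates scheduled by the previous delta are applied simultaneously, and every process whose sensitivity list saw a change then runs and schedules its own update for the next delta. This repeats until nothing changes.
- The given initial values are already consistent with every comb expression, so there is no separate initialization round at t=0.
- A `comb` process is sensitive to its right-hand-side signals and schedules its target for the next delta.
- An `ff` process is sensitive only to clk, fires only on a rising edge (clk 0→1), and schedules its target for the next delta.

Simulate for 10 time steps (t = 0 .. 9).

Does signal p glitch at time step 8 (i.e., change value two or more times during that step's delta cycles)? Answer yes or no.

yes

t0.Δ0 p=0 q=1 r=1 clk=0
t0.Δ1 p=0 q=1 r=1 clk=1
t0.Δ2 p=0 q=0 r=1 clk=1
t0.Δ3 p=1 q=0 r=0 clk=1
t0.Δ4 p=0 q=0 r=0 clk=1
t1.Δ0 p=0 q=0 r=0 clk=1
t1.Δ1 p=0 q=0 r=0 clk=0
t2.Δ0 p=0 q=0 r=0 clk=0
t2.Δ1 p=0 q=0 r=0 clk=1
t2.Δ2 p=0 q=1 r=0 clk=1
t2.Δ3 p=1 q=1 r=1 clk=1
t2.Δ4 p=0 q=1 r=1 clk=1
t3.Δ0 p=0 q=1 r=1 clk=1
t3.Δ1 p=0 q=1 r=1 clk=0
t4.Δ0 p=0 q=1 r=1 clk=0
t4.Δ1 p=0 q=1 r=1 clk=1
t4.Δ2 p=0 q=0 r=1 clk=1
t4.Δ3 p=1 q=0 r=0 clk=1
t4.Δ4 p=0 q=0 r=0 clk=1
t5.Δ0 p=0 q=0 r=0 clk=1
t5.Δ1 p=0 q=0 r=0 clk=0
t6.Δ0 p=0 q=0 r=0 clk=0
t6.Δ1 p=0 q=0 r=0 clk=1
t6.Δ2 p=0 q=1 r=0 clk=1
t6.Δ3 p=1 q=1 r=1 clk=1
t6.Δ4 p=0 q=1 r=1 clk=1
t7.Δ0 p=0 q=1 r=1 clk=1
t7.Δ1 p=0 q=1 r=1 clk=0
t8.Δ0 p=0 q=1 r=1 clk=0
t8.Δ1 p=0 q=1 r=1 clk=1
t8.Δ2 p=0 q=0 r=1 clk=1
t8.Δ3 p=1 q=0 r=0 clk=1
t8.Δ4 p=0 q=0 r=0 clk=1
t9.Δ0 p=0 q=0 r=0 clk=1
t9.Δ1 p=0 q=0 r=0 clk=0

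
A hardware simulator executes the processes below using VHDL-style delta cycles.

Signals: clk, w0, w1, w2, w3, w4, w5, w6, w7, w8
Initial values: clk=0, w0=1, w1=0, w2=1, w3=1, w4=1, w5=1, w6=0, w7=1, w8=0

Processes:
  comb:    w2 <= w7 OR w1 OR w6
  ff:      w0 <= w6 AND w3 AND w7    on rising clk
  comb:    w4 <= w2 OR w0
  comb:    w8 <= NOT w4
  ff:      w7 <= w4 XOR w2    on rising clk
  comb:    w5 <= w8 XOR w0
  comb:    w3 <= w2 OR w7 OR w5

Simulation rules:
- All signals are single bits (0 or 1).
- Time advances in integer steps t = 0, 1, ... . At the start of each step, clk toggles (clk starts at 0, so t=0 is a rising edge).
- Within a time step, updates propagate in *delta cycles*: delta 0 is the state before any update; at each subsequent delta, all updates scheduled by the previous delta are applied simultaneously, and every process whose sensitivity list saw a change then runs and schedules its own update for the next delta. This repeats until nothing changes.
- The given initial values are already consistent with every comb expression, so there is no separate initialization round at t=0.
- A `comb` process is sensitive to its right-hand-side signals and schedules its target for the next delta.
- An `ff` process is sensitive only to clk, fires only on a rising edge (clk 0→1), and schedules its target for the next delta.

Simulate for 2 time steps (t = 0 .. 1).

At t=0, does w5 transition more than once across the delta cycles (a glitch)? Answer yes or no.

yes

[bits: w7,w0,w1,w2,w5,w6,clk,w3,w4,w8]
t=0: Δ0=1101100110 Δ1=1101101110 Δ2=0001101110 Δ3=0000001110 Δ4=0000001000 Δ5=0000001001 Δ6=0000101001 Δ7=0000101101 | 7Δ
t=1: Δ0=0000101101 Δ1=0000100101 | 1Δ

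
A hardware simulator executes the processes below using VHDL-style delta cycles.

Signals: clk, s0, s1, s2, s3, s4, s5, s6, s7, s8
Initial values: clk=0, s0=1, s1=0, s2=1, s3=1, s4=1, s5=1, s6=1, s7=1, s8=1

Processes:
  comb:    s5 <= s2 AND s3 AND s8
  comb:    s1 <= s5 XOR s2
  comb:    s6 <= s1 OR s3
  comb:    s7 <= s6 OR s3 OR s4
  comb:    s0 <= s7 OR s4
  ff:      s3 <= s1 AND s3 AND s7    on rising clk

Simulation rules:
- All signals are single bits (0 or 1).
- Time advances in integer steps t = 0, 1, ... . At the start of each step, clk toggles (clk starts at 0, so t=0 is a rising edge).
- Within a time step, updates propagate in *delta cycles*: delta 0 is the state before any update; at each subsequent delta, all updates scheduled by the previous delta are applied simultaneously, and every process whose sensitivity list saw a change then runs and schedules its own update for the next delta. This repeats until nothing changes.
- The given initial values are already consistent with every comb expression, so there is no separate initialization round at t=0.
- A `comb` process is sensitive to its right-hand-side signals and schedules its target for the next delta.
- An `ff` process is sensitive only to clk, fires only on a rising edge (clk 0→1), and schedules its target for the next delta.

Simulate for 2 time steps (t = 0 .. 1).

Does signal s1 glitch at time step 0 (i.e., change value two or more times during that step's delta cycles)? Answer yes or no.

no

t0.Δ0 s5=1 s2=1 clk=0 s4=1 s6=1 s7=1 s1=0 s8=1 s0=1 s3=1
t0.Δ1 s5=1 s2=1 clk=1 s4=1 s6=1 s7=1 s1=0 s8=1 s0=1 s3=1
t0.Δ2 s5=1 s2=1 clk=1 s4=1 s6=1 s7=1 s1=0 s8=1 s0=1 s3=0
t0.Δ3 s5=0 s2=1 clk=1 s4=1 s6=0 s7=1 s1=0 s8=1 s0=1 s3=0
t0.Δ4 s5=0 s2=1 clk=1 s4=1 s6=0 s7=1 s1=1 s8=1 s0=1 s3=0
t0.Δ5 s5=0 s2=1 clk=1 s4=1 s6=1 s7=1 s1=1 s8=1 s0=1 s3=0
t1.Δ0 s5=0 s2=1 clk=1 s4=1 s6=1 s7=1 s1=1 s8=1 s0=1 s3=0
t1.Δ1 s5=0 s2=1 clk=0 s4=1 s6=1 s7=1 s1=1 s8=1 s0=1 s3=0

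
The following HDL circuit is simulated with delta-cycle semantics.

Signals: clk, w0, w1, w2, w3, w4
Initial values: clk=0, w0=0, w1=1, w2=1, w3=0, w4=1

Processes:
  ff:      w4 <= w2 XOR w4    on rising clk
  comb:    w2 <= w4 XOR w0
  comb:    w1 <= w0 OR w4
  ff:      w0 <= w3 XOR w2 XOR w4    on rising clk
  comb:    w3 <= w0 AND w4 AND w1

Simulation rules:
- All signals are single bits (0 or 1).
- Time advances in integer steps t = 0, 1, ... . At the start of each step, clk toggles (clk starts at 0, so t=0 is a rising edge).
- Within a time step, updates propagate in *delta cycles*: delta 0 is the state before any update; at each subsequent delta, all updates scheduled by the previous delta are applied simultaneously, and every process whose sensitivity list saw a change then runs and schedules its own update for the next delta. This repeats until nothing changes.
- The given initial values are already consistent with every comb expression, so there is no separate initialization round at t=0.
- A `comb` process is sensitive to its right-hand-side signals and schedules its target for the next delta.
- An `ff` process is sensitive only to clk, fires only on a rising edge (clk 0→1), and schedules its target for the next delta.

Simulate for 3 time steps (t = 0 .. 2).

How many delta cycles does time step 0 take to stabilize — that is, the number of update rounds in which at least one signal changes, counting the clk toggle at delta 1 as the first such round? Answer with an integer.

[bits: w1,w4,w2,w3,w0,clk]
t=0: Δ0=111000 Δ1=111001 Δ2=101001 Δ3=000001 | 3Δ
t=1: Δ0=000001 Δ1=000000 | 1Δ
t=2: Δ0=000000 Δ1=000001 | 1Δ

3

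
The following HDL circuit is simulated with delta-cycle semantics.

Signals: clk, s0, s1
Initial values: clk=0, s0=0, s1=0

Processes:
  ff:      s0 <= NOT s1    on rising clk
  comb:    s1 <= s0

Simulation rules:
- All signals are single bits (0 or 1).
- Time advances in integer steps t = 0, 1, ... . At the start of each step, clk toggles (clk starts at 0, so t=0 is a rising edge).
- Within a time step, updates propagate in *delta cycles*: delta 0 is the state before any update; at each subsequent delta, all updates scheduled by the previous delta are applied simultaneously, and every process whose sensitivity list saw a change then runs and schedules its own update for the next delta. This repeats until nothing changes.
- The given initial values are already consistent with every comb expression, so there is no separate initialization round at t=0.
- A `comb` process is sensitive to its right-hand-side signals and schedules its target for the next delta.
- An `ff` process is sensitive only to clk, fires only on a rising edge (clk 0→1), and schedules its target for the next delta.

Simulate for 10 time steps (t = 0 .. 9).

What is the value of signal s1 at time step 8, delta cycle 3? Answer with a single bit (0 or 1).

t=0 Δ0: s0=0 s1=0 clk=0
  Δ1: clk:0→1
  Δ2: s0:0→1
  Δ3: s1:0→1
  (3Δ to stable)
t=1 Δ0: s0=1 s1=1 clk=1
  Δ1: clk:1→0
  (1Δ to stable)
t=2 Δ0: s0=1 s1=1 clk=0
  Δ1: clk:0→1
  Δ2: s0:1→0
  Δ3: s1:1→0
  (3Δ to stable)
t=3 Δ0: s0=0 s1=0 clk=1
  Δ1: clk:1→0
  (1Δ to stable)
t=4 Δ0: s0=0 s1=0 clk=0
  Δ1: clk:0→1
  Δ2: s0:0→1
  Δ3: s1:0→1
  (3Δ to stable)
t=5 Δ0: s0=1 s1=1 clk=1
  Δ1: clk:1→0
  (1Δ to stable)
t=6 Δ0: s0=1 s1=1 clk=0
  Δ1: clk:0→1
  Δ2: s0:1→0
  Δ3: s1:1→0
  (3Δ to stable)
t=7 Δ0: s0=0 s1=0 clk=1
  Δ1: clk:1→0
  (1Δ to stable)
t=8 Δ0: s0=0 s1=0 clk=0
  Δ1: clk:0→1
  Δ2: s0:0→1
  Δ3: s1:0→1
  (3Δ to stable)
t=9 Δ0: s0=1 s1=1 clk=1
  Δ1: clk:1→0
  (1Δ to stable)

1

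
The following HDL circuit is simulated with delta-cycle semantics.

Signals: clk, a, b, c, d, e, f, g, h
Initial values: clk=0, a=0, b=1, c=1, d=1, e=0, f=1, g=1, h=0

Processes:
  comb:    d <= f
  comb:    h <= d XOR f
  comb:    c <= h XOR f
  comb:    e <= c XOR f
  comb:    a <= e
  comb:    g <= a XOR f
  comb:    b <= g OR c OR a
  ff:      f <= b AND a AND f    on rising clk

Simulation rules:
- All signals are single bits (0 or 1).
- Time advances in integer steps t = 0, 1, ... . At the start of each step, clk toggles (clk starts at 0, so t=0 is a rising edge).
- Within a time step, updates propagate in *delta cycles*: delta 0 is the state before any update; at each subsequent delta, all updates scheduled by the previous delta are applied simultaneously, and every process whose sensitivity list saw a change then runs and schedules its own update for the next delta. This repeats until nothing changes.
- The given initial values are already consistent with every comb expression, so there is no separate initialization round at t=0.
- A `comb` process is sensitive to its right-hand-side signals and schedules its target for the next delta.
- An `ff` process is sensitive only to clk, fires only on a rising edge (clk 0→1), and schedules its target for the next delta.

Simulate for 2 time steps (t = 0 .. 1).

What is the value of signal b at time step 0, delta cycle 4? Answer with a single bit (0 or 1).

0

t=0 Δ0: g=1 d=1 c=1 clk=0 f=1 b=1 h=0 a=0 e=0
  Δ1: clk:0→1
  Δ2: f:1→0
  Δ3: g:1→0, d:1→0, c:1→0, h:0→1, e:0→1
  Δ4: c:0→1, b:1→0, h:1→0, a:0→1, e:1→0
  Δ5: g:0→1, c:1→0, b:0→1, a:1→0, e:0→1
  Δ6: g:1→0, a:0→1, e:1→0
  Δ7: g:0→1, a:1→0
  Δ8: g:1→0
  Δ9: b:1→0
  (9Δ to stable)
t=1 Δ0: g=0 d=0 c=0 clk=1 f=0 b=0 h=0 a=0 e=0
  Δ1: clk:1→0
  (1Δ to stable)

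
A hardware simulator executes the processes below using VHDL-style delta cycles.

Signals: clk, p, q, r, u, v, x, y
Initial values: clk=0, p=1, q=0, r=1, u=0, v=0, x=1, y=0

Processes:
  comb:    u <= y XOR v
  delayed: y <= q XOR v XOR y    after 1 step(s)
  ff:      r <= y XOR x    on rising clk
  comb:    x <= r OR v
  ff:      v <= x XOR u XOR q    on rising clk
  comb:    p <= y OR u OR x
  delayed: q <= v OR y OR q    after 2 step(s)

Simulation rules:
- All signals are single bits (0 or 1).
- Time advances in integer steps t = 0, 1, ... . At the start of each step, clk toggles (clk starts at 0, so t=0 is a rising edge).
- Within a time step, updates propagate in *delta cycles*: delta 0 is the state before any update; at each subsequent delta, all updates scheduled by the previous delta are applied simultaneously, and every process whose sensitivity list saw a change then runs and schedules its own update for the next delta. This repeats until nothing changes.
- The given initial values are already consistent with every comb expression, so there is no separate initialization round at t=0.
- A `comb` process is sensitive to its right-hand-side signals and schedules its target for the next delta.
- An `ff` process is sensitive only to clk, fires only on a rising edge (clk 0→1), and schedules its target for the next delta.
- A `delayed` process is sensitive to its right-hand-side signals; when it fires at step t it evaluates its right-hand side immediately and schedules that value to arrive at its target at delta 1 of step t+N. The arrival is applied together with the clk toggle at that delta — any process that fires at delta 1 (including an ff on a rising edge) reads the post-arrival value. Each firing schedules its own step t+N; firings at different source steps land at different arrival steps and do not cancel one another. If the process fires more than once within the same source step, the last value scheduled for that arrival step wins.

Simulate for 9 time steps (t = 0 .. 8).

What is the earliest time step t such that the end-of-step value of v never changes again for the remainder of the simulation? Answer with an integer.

4

[bits: y,q,p,r,u,x,clk,v]
t=0: Δ0=00110100 Δ1=00110110 Δ2=00110111 Δ3=00111111 | 3Δ
t=1: Δ0=00111111 Δ1=10111101 Δ2=10110101 | 2Δ
t=2: Δ0=10110101 Δ1=01110111 Δ2=01111110 Δ3=01110110 | 3Δ
t=3: Δ0=01110110 Δ1=11110100 Δ2=11111100 | 2Δ
t=4: Δ0=11111100 Δ1=01111110 Δ2=01110111 Δ3=01111111 | 3Δ
t=5: Δ0=01111111 Δ1=01111101 | 1Δ
t=6: Δ0=01111101 Δ1=01111111 | 1Δ
t=7: Δ0=01111111 Δ1=01111101 | 1Δ
t=8: Δ0=01111101 Δ1=01111111 | 1Δ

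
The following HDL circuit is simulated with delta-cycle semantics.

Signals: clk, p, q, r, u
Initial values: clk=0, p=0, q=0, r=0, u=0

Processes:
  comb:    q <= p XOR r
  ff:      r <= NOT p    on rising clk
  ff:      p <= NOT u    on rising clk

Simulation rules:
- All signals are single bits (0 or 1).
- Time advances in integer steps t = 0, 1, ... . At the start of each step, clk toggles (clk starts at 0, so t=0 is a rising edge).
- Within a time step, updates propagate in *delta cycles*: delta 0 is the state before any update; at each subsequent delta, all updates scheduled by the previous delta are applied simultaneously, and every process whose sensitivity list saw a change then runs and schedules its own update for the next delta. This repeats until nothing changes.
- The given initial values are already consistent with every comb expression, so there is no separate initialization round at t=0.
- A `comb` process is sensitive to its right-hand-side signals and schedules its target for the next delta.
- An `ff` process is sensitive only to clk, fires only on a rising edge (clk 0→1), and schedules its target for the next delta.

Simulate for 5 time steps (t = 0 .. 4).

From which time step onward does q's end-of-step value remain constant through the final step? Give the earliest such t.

t=0 Δ0: p=0 r=0 q=0 clk=0 u=0
  Δ1: clk:0→1
  Δ2: p:0→1, r:0→1
  (2Δ to stable)
t=1 Δ0: p=1 r=1 q=0 clk=1 u=0
  Δ1: clk:1→0
  (1Δ to stable)
t=2 Δ0: p=1 r=1 q=0 clk=0 u=0
  Δ1: clk:0→1
  Δ2: r:1→0
  Δ3: q:0→1
  (3Δ to stable)
t=3 Δ0: p=1 r=0 q=1 clk=1 u=0
  Δ1: clk:1→0
  (1Δ to stable)
t=4 Δ0: p=1 r=0 q=1 clk=0 u=0
  Δ1: clk:0→1
  (1Δ to stable)

2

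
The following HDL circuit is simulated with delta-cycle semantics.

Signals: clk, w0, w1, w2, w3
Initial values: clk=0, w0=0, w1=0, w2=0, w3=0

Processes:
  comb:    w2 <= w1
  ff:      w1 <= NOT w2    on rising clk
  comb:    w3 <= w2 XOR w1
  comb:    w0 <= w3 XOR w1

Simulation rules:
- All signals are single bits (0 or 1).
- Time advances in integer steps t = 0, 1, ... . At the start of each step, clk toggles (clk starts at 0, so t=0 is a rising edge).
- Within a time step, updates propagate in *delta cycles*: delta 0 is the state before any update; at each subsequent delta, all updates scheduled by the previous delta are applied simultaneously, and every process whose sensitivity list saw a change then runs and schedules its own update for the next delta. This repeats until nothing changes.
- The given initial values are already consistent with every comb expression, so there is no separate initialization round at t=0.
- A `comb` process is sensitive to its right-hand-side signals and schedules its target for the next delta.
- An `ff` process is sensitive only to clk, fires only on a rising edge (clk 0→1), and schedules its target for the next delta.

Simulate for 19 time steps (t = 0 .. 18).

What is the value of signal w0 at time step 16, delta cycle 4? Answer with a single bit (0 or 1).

[bits: w2,w3,clk,w1,w0]
t=0: Δ0=00000 Δ1=00100 Δ2=00110 Δ3=11111 Δ4=10110 Δ5=10111 | 5Δ
t=1: Δ0=10111 Δ1=10011 | 1Δ
t=2: Δ0=10011 Δ1=10111 Δ2=10101 Δ3=01100 Δ4=00101 Δ5=00100 | 5Δ
t=3: Δ0=00100 Δ1=00000 | 1Δ
t=4: Δ0=00000 Δ1=00100 Δ2=00110 Δ3=11111 Δ4=10110 Δ5=10111 | 5Δ
t=5: Δ0=10111 Δ1=10011 | 1Δ
t=6: Δ0=10011 Δ1=10111 Δ2=10101 Δ3=01100 Δ4=00101 Δ5=00100 | 5Δ
t=7: Δ0=00100 Δ1=00000 | 1Δ
t=8: Δ0=00000 Δ1=00100 Δ2=00110 Δ3=11111 Δ4=10110 Δ5=10111 | 5Δ
t=9: Δ0=10111 Δ1=10011 | 1Δ
t=10: Δ0=10011 Δ1=10111 Δ2=10101 Δ3=01100 Δ4=00101 Δ5=00100 | 5Δ
t=11: Δ0=00100 Δ1=00000 | 1Δ
t=12: Δ0=00000 Δ1=00100 Δ2=00110 Δ3=11111 Δ4=10110 Δ5=10111 | 5Δ
t=13: Δ0=10111 Δ1=10011 | 1Δ
t=14: Δ0=10011 Δ1=10111 Δ2=10101 Δ3=01100 Δ4=00101 Δ5=00100 | 5Δ
t=15: Δ0=00100 Δ1=00000 | 1Δ
t=16: Δ0=00000 Δ1=00100 Δ2=00110 Δ3=11111 Δ4=10110 Δ5=10111 | 5Δ
t=17: Δ0=10111 Δ1=10011 | 1Δ
t=18: Δ0=10011 Δ1=10111 Δ2=10101 Δ3=01100 Δ4=00101 Δ5=00100 | 5Δ

0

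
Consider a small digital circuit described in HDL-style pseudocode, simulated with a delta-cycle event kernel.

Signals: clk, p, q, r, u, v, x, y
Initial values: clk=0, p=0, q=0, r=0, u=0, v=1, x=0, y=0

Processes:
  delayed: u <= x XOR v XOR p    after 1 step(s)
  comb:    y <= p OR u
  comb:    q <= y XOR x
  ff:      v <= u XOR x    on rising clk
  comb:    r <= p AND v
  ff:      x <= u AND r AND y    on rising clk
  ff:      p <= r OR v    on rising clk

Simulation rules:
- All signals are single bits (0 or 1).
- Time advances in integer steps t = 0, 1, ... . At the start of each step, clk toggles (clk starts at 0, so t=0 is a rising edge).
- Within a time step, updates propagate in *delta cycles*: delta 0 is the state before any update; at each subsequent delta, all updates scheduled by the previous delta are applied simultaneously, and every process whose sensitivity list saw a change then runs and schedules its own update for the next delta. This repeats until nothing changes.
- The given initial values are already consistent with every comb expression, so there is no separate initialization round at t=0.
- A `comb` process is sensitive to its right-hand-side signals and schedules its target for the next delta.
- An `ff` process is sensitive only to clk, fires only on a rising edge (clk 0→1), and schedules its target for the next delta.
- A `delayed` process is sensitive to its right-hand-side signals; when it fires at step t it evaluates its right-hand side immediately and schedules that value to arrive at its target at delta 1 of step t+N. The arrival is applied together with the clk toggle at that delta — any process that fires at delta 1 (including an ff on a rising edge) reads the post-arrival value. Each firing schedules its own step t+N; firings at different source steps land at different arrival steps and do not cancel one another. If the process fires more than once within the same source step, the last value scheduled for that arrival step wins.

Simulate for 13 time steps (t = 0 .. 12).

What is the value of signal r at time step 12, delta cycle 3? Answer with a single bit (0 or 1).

0

t=0 Δ0: clk=0 q=0 r=0 x=0 p=0 v=1 y=0 u=0
  Δ1: clk:0→1
  Δ2: p:0→1, v:1→0
  Δ3: y:0→1
  Δ4: q:0→1
  (4Δ to stable)
t=1 Δ0: clk=1 q=1 r=0 x=0 p=1 v=0 y=1 u=0
  Δ1: clk:1→0, u:0→1
  (1Δ to stable)
t=2 Δ0: clk=0 q=1 r=0 x=0 p=1 v=0 y=1 u=1
  Δ1: clk:0→1
  Δ2: p:1→0, v:0→1
  (2Δ to stable)
t=3 Δ0: clk=1 q=1 r=0 x=0 p=0 v=1 y=1 u=1
  Δ1: clk:1→0
  (1Δ to stable)
t=4 Δ0: clk=0 q=1 r=0 x=0 p=0 v=1 y=1 u=1
  Δ1: clk:0→1
  Δ2: p:0→1
  Δ3: r:0→1
  (3Δ to stable)
t=5 Δ0: clk=1 q=1 r=1 x=0 p=1 v=1 y=1 u=1
  Δ1: clk:1→0, u:1→0
  (1Δ to stable)
t=6 Δ0: clk=0 q=1 r=1 x=0 p=1 v=1 y=1 u=0
  Δ1: clk:0→1
  Δ2: v:1→0
  Δ3: r:1→0
  (3Δ to stable)
t=7 Δ0: clk=1 q=1 r=0 x=0 p=1 v=0 y=1 u=0
  Δ1: clk:1→0, u:0→1
  (1Δ to stable)
t=8 Δ0: clk=0 q=1 r=0 x=0 p=1 v=0 y=1 u=1
  Δ1: clk:0→1
  Δ2: p:1→0, v:0→1
  (2Δ to stable)
t=9 Δ0: clk=1 q=1 r=0 x=0 p=0 v=1 y=1 u=1
  Δ1: clk:1→0
  (1Δ to stable)
t=10 Δ0: clk=0 q=1 r=0 x=0 p=0 v=1 y=1 u=1
  Δ1: clk:0→1
  Δ2: p:0→1
  Δ3: r:0→1
  (3Δ to stable)
t=11 Δ0: clk=1 q=1 r=1 x=0 p=1 v=1 y=1 u=1
  Δ1: clk:1→0, u:1→0
  (1Δ to stable)
t=12 Δ0: clk=0 q=1 r=1 x=0 p=1 v=1 y=1 u=0
  Δ1: clk:0→1
  Δ2: v:1→0
  Δ3: r:1→0
  (3Δ to stable)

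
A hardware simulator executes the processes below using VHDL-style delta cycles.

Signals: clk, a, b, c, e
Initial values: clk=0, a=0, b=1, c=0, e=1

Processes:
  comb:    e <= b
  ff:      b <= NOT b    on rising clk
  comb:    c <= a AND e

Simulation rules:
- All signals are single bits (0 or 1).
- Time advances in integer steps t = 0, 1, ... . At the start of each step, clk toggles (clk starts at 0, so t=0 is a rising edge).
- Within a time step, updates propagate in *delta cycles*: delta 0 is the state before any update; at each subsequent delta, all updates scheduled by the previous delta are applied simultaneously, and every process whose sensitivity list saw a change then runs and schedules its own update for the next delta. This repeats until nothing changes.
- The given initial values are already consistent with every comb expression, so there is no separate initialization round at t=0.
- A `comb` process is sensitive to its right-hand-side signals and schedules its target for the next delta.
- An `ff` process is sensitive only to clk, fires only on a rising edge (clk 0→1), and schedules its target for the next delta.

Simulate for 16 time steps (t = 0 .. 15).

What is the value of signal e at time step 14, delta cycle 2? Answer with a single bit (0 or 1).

0

[bits: a,c,clk,b,e]
t=0: Δ0=00011 Δ1=00111 Δ2=00101 Δ3=00100 | 3Δ
t=1: Δ0=00100 Δ1=00000 | 1Δ
t=2: Δ0=00000 Δ1=00100 Δ2=00110 Δ3=00111 | 3Δ
t=3: Δ0=00111 Δ1=00011 | 1Δ
t=4: Δ0=00011 Δ1=00111 Δ2=00101 Δ3=00100 | 3Δ
t=5: Δ0=00100 Δ1=00000 | 1Δ
t=6: Δ0=00000 Δ1=00100 Δ2=00110 Δ3=00111 | 3Δ
t=7: Δ0=00111 Δ1=00011 | 1Δ
t=8: Δ0=00011 Δ1=00111 Δ2=00101 Δ3=00100 | 3Δ
t=9: Δ0=00100 Δ1=00000 | 1Δ
t=10: Δ0=00000 Δ1=00100 Δ2=00110 Δ3=00111 | 3Δ
t=11: Δ0=00111 Δ1=00011 | 1Δ
t=12: Δ0=00011 Δ1=00111 Δ2=00101 Δ3=00100 | 3Δ
t=13: Δ0=00100 Δ1=00000 | 1Δ
t=14: Δ0=00000 Δ1=00100 Δ2=00110 Δ3=00111 | 3Δ
t=15: Δ0=00111 Δ1=00011 | 1Δ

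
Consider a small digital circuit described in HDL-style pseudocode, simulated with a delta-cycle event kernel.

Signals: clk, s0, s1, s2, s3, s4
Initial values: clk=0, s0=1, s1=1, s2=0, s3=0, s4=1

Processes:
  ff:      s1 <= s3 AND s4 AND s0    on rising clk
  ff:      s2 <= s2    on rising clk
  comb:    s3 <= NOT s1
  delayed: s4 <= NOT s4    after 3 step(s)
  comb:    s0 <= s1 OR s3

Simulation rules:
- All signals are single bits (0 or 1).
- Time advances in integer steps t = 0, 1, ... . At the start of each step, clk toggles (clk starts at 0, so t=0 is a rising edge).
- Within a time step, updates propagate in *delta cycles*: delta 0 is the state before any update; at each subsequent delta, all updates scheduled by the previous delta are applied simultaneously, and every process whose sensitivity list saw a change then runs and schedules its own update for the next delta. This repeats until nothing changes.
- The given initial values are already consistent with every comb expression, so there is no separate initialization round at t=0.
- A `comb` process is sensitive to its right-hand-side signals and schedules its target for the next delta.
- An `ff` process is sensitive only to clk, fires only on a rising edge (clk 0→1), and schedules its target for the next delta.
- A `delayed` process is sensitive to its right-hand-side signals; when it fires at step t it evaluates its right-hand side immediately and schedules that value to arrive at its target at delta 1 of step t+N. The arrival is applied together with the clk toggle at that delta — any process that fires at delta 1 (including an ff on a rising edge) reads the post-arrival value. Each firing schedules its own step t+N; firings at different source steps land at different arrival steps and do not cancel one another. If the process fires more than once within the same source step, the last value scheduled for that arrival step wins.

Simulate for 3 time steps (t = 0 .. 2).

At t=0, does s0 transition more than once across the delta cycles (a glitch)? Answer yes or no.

t=0 Δ0: s3=0 s2=0 s4=1 clk=0 s1=1 s0=1
  Δ1: clk:0→1
  Δ2: s1:1→0
  Δ3: s3:0→1, s0:1→0
  Δ4: s0:0→1
  (4Δ to stable)
t=1 Δ0: s3=1 s2=0 s4=1 clk=1 s1=0 s0=1
  Δ1: clk:1→0
  (1Δ to stable)
t=2 Δ0: s3=1 s2=0 s4=1 clk=0 s1=0 s0=1
  Δ1: clk:0→1
  Δ2: s1:0→1
  Δ3: s3:1→0
  (3Δ to stable)

yes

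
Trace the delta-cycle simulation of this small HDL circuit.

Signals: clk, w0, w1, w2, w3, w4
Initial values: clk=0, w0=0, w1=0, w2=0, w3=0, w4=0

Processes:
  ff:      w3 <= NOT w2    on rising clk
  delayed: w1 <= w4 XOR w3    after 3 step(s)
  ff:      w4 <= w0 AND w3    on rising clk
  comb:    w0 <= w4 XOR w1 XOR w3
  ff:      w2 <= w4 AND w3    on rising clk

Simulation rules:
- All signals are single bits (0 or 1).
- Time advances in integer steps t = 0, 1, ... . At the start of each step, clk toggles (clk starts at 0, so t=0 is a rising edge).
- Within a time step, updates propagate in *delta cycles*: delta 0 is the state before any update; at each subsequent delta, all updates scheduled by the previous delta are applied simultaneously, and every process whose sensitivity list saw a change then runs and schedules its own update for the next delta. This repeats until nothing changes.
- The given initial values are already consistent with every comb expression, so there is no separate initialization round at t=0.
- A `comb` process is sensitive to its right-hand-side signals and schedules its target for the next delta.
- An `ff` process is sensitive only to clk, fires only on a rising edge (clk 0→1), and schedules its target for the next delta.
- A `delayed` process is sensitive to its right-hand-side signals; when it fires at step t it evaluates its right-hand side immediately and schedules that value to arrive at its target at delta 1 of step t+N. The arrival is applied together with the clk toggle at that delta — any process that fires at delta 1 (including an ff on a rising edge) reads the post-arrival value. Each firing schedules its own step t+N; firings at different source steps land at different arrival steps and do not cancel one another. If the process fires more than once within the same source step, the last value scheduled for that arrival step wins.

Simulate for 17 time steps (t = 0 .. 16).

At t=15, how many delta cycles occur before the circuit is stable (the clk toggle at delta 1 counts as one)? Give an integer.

[bits: w0,clk,w3,w1,w2,w4]
t=0: Δ0=000000 Δ1=010000 Δ2=011000 Δ3=111000 | 3Δ
t=1: Δ0=111000 Δ1=101000 | 1Δ
t=2: Δ0=101000 Δ1=111000 Δ2=111001 Δ3=011001 | 3Δ
t=3: Δ0=011001 Δ1=001101 Δ2=101101 | 2Δ
t=4: Δ0=101101 Δ1=111101 Δ2=111111 | 2Δ
t=5: Δ0=111111 Δ1=101011 Δ2=001011 | 2Δ
t=6: Δ0=001011 Δ1=011011 Δ2=010010 | 2Δ
t=7: Δ0=010010 Δ1=000010 | 1Δ
t=8: Δ0=000010 Δ1=010010 Δ2=010000 | 2Δ
t=9: Δ0=010000 Δ1=000000 | 1Δ
t=10: Δ0=000000 Δ1=010000 Δ2=011000 Δ3=111000 | 3Δ
t=11: Δ0=111000 Δ1=101000 | 1Δ
t=12: Δ0=101000 Δ1=111000 Δ2=111001 Δ3=011001 | 3Δ
t=13: Δ0=011001 Δ1=001101 Δ2=101101 | 2Δ
t=14: Δ0=101101 Δ1=111101 Δ2=111111 | 2Δ
t=15: Δ0=111111 Δ1=101011 Δ2=001011 | 2Δ
t=16: Δ0=001011 Δ1=011011 Δ2=010010 | 2Δ

2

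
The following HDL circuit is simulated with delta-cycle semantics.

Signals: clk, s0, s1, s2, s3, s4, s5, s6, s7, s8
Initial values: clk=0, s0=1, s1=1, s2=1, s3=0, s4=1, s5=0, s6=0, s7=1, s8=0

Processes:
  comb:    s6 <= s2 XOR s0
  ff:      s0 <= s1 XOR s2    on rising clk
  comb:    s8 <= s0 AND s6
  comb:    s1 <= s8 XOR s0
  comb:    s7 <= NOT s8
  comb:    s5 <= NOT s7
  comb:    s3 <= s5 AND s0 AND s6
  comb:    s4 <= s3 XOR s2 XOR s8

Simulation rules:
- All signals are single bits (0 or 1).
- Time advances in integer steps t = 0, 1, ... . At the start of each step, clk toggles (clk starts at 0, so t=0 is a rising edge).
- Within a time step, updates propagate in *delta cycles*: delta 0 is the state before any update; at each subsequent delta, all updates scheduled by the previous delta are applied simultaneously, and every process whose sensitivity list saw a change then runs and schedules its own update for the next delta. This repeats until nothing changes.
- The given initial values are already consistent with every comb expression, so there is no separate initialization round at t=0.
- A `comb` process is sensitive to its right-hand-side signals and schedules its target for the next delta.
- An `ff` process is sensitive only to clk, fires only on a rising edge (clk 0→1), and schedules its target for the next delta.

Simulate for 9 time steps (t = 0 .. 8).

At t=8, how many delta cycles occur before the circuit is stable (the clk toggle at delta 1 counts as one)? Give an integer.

[bits: s7,s0,clk,s8,s6,s5,s2,s3,s4,s1]
t=0: Δ0=1100001011 Δ1=1110001011 Δ2=1010001011 Δ3=1010101010 | 3Δ
t=1: Δ0=1010101010 Δ1=1000101010 | 1Δ
t=2: Δ0=1000101010 Δ1=1010101010 Δ2=1110101010 Δ3=1111001011 Δ4=0110001000 Δ5=1110011011 Δ6=1110001011 | 6Δ
t=3: Δ0=1110001011 Δ1=1100001011 | 1Δ
t=4: Δ0=1100001011 Δ1=1110001011 Δ2=1010001011 Δ3=1010101010 | 3Δ
t=5: Δ0=1010101010 Δ1=1000101010 | 1Δ
t=6: Δ0=1000101010 Δ1=1010101010 Δ2=1110101010 Δ3=1111001011 Δ4=0110001000 Δ5=1110011011 Δ6=1110001011 | 6Δ
t=7: Δ0=1110001011 Δ1=1100001011 | 1Δ
t=8: Δ0=1100001011 Δ1=1110001011 Δ2=1010001011 Δ3=1010101010 | 3Δ

3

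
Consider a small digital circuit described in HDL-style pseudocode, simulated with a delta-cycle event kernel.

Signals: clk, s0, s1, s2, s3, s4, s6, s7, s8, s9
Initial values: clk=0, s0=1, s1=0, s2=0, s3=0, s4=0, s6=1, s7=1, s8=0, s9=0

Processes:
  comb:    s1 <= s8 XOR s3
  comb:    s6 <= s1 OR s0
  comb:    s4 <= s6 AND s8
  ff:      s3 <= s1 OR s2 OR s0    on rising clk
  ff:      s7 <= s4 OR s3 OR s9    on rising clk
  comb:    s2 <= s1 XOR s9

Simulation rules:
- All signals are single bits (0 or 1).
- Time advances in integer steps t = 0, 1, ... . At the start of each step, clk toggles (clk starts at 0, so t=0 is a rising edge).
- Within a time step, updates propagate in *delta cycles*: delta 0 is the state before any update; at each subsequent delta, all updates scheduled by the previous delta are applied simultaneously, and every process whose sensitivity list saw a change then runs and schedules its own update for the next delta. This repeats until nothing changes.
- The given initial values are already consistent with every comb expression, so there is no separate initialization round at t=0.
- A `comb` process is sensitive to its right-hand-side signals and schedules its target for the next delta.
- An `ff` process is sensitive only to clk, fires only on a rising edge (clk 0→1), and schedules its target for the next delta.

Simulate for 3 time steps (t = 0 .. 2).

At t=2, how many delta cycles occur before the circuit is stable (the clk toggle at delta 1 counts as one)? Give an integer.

t0.Δ0 s2=0 s6=1 s1=0 s9=0 clk=0 s8=0 s4=0 s7=1 s0=1 s3=0
t0.Δ1 s2=0 s6=1 s1=0 s9=0 clk=1 s8=0 s4=0 s7=1 s0=1 s3=0
t0.Δ2 s2=0 s6=1 s1=0 s9=0 clk=1 s8=0 s4=0 s7=0 s0=1 s3=1
t0.Δ3 s2=0 s6=1 s1=1 s9=0 clk=1 s8=0 s4=0 s7=0 s0=1 s3=1
t0.Δ4 s2=1 s6=1 s1=1 s9=0 clk=1 s8=0 s4=0 s7=0 s0=1 s3=1
t1.Δ0 s2=1 s6=1 s1=1 s9=0 clk=1 s8=0 s4=0 s7=0 s0=1 s3=1
t1.Δ1 s2=1 s6=1 s1=1 s9=0 clk=0 s8=0 s4=0 s7=0 s0=1 s3=1
t2.Δ0 s2=1 s6=1 s1=1 s9=0 clk=0 s8=0 s4=0 s7=0 s0=1 s3=1
t2.Δ1 s2=1 s6=1 s1=1 s9=0 clk=1 s8=0 s4=0 s7=0 s0=1 s3=1
t2.Δ2 s2=1 s6=1 s1=1 s9=0 clk=1 s8=0 s4=0 s7=1 s0=1 s3=1

2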